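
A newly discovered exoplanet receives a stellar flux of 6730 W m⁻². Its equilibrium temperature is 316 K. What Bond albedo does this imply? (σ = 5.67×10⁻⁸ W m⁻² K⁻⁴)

From T_eq⁴ = S(1−A)/(4σ): 1−A = 4σT_eq⁴/S.
1−A = 4 × 5.67×10⁻⁸ × (316)⁴ / 6730 = 0.336.

A ≈ 0.66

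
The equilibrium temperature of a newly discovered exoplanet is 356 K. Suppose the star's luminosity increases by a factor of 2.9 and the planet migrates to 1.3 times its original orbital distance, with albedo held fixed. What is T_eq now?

T_eq ≈ 407 K

T_eq ∝ L^(1/4) · d^(−1/2).
T′ = 356 × 2.9^(1/4) / 1.3^(1/2) = 407 K.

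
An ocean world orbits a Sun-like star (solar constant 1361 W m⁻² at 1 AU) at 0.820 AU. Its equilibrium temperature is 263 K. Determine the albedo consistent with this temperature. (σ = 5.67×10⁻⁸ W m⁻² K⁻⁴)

Flux at 0.820 AU: S = 1361/0.820² = 2020 W m⁻².
From T_eq⁴ = S(1−A)/(4σ): 1−A = 4σT_eq⁴/S.
1−A = 4 × 5.67×10⁻⁸ × (263)⁴ / 2020 = 0.536.

A ≈ 0.46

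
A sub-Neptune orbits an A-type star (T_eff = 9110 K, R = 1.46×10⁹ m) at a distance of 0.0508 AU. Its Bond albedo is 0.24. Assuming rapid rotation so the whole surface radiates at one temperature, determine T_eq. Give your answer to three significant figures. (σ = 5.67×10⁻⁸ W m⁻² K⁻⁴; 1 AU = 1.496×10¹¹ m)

d = 0.0508 AU = 7.60×10⁹ m.
L = 4πR_⋆²σT_⋆⁴ = 4π(1.46×10⁹)² × 5.67×10⁻⁸ × (9110)⁴ = 1.05×10²⁸ W.
S = L/(4πd²) = 1.44×10⁷ W m⁻².
Energy balance: absorbed = emitted ⇒ πR²·S(1−A) = 4πR²·σT_eq⁴, so T_eq⁴ = S(1−A)/(4σ).
T_eq = [1.44×10⁷ × 0.76 / (4 × 5.67×10⁻⁸)]^(1/4) = (4.83×10¹³)^(1/4) = 2640 K.

T_eq ≈ 2640 K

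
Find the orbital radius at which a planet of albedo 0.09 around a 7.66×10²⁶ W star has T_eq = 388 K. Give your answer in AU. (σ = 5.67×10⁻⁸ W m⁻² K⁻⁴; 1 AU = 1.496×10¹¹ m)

From T_eq⁴ = L(1−A)/(16πσd²): d = √[L(1−A)/(16πσT_eq⁴)].
d = √[7.66×10²⁶ × 0.91 / (16π × 5.67×10⁻⁸ × (388)⁴)] = 1.04×10¹¹ m = 0.694 AU.

d ≈ 0.694 AU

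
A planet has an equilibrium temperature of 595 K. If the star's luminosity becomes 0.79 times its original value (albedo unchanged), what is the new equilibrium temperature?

T_eq ∝ L^(1/4) · d^(−1/2).
T′ = 595 × 0.79^(1/4) = 561 K.

T_eq ≈ 561 K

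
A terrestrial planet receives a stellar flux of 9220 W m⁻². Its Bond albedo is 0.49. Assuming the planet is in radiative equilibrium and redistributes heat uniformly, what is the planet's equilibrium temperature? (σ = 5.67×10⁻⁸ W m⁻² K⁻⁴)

Energy balance: absorbed = emitted ⇒ πR²·S(1−A) = 4πR²·σT_eq⁴, so T_eq⁴ = S(1−A)/(4σ).
T_eq = [9220 × 0.51 / (4 × 5.67×10⁻⁸)]^(1/4) = (2.07×10¹⁰)^(1/4) = 379 K.

T_eq ≈ 379 K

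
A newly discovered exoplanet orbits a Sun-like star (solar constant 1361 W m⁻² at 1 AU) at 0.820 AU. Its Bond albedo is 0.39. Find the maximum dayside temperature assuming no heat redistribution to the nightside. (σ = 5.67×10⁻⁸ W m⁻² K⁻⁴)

T_ss ≈ 384 K

Flux at 0.820 AU: S = 1361/0.820² = 2020 W m⁻².
With no redistribution each surface element balances locally: S(1−A) = σT⁴.
T = [2020 × 0.61 / 5.67×10⁻⁸]^(1/4) = (2.18×10¹⁰)^(1/4) = 384 K.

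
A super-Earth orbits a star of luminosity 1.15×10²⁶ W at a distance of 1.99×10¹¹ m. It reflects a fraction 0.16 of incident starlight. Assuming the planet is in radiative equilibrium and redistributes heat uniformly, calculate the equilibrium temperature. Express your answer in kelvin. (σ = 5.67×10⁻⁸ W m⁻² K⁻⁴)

T_eq ≈ 171 K

Flux: S = L/(4πd²) = 1.15×10²⁶/(4π×(1.99×10¹¹)²) = 231 W m⁻².
Energy balance: absorbed = emitted ⇒ πR²·S(1−A) = 4πR²·σT_eq⁴, so T_eq⁴ = S(1−A)/(4σ).
T_eq = [231 × 0.84 / (4 × 5.67×10⁻⁸)]^(1/4) = (8.56×10⁸)^(1/4) = 171 K.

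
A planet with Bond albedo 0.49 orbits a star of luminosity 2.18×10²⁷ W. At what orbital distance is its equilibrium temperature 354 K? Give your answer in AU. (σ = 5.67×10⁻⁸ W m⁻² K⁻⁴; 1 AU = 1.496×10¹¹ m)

From T_eq⁴ = L(1−A)/(16πσd²): d = √[L(1−A)/(16πσT_eq⁴)].
d = √[2.18×10²⁷ × 0.51 / (16π × 5.67×10⁻⁸ × (354)⁴)] = 1.58×10¹¹ m = 1.05 AU.

d ≈ 1.05 AU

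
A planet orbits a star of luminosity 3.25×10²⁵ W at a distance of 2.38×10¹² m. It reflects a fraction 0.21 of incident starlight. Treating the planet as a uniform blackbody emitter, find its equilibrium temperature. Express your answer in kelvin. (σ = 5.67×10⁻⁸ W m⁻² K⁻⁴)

T_eq ≈ 35.5 K

Flux: S = L/(4πd²) = 3.25×10²⁵/(4π×(2.38×10¹²)²) = 0.457 W m⁻².
Energy balance: absorbed = emitted ⇒ πR²·S(1−A) = 4πR²·σT_eq⁴, so T_eq⁴ = S(1−A)/(4σ).
T_eq = [0.457 × 0.79 / (4 × 5.67×10⁻⁸)]^(1/4) = (1.59×10⁶)^(1/4) = 35.5 K.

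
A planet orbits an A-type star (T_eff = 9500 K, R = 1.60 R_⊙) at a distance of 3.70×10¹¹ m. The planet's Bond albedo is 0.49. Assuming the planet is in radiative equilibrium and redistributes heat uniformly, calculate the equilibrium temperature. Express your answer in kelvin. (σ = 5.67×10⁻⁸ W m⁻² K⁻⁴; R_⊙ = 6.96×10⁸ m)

T_eq ≈ 311 K

R_⋆ = 1.60 × 6.96×10⁸ = 1.11×10⁹ m.
L = 4πR_⋆²σT_⋆⁴ = 4π(1.11×10⁹)² × 5.67×10⁻⁸ × (9500)⁴ = 7.20×10²⁷ W.
S = L/(4πd²) = 4180 W m⁻².
Energy balance: absorbed = emitted ⇒ πR²·S(1−A) = 4πR²·σT_eq⁴, so T_eq⁴ = S(1−A)/(4σ).
T_eq = [4180 × 0.51 / (4 × 5.67×10⁻⁸)]^(1/4) = (9.41×10⁹)^(1/4) = 311 K.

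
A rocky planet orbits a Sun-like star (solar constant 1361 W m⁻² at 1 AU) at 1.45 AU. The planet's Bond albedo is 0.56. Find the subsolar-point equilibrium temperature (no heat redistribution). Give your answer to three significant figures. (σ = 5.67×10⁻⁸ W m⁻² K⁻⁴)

Flux at 1.45 AU: S = 1361/1.45² = 647 W m⁻².
At the subsolar point the surface absorbs S(1−A) and emits σT⁴ per unit area — no factor of 4, since only the local patch is in balance.
T = [647 × 0.44 / 5.67×10⁻⁸]^(1/4) = (5.02×10⁹)^(1/4) = 266 K.

T_ss ≈ 266 K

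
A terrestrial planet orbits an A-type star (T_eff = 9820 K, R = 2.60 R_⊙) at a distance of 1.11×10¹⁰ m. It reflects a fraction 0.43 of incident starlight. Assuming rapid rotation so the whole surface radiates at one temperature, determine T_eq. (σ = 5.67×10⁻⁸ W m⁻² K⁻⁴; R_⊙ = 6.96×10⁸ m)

T_eq ≈ 2440 K

R_⋆ = 2.60 × 6.96×10⁸ = 1.81×10⁹ m.
L = 4πR_⋆²σT_⋆⁴ = 4π(1.81×10⁹)² × 5.67×10⁻⁸ × (9820)⁴ = 2.17×10²⁸ W.
S = L/(4πd²) = 1.40×10⁷ W m⁻².
Energy balance: absorbed = emitted ⇒ πR²·S(1−A) = 4πR²·σT_eq⁴, so T_eq⁴ = S(1−A)/(4σ).
T_eq = [1.40×10⁷ × 0.57 / (4 × 5.67×10⁻⁸)]^(1/4) = (3.52×10¹³)^(1/4) = 2440 K.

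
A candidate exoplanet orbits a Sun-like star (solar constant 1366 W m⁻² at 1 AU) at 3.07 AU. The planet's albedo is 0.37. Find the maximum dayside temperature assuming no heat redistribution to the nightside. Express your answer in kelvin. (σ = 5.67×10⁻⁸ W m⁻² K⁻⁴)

T_ss ≈ 200 K

Flux at 3.07 AU: S = 1366/3.07² = 145 W m⁻².
With no redistribution each surface element balances locally: S(1−A) = σT⁴.
T = [145 × 0.63 / 5.67×10⁻⁸]^(1/4) = (1.61×10⁹)^(1/4) = 200 K.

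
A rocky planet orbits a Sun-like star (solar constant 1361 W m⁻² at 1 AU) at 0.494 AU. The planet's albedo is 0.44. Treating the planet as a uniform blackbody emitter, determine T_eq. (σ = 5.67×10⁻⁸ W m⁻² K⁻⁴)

Flux at 0.494 AU: S = 1361/0.494² = 5580 W m⁻².
Energy balance: absorbed = emitted ⇒ πR²·S(1−A) = 4πR²·σT_eq⁴, so T_eq⁴ = S(1−A)/(4σ).
T_eq = [5580 × 0.56 / (4 × 5.67×10⁻⁸)]^(1/4) = (1.38×10¹⁰)^(1/4) = 343 K.

T_eq ≈ 343 K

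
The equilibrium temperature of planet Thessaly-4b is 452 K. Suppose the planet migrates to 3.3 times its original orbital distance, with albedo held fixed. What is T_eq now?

T_eq ≈ 249 K

T_eq ∝ L^(1/4) · d^(−1/2).
T′ = 452 / 3.3^(1/2) = 249 K.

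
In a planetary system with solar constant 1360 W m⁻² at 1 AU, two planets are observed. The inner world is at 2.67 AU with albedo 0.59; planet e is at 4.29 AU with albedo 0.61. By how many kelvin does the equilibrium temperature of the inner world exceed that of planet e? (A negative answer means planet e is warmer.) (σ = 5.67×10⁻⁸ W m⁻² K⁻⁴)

ΔT ≈ 30.1 K

T_eq = [S₀(1−A)/(4σd²)]^(1/4), so T ∝ (1−A)^(1/4) / √d.
T₁ = [1360×0.41/(4×5.67×10⁻⁸×2.67²)]^(1/4) = 136.27 K.
T₂ = [1360×0.39/(4×5.67×10⁻⁸×4.29²)]^(1/4) = 106.17 K.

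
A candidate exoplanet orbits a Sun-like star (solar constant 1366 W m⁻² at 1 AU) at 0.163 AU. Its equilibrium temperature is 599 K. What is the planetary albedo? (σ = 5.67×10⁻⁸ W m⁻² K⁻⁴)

Flux at 0.163 AU: S = 1366/0.163² = 5.14×10⁴ W m⁻².
From T_eq⁴ = S(1−A)/(4σ): 1−A = 4σT_eq⁴/S.
1−A = 4 × 5.67×10⁻⁸ × (599)⁴ / 5.14×10⁴ = 0.568.

A ≈ 0.43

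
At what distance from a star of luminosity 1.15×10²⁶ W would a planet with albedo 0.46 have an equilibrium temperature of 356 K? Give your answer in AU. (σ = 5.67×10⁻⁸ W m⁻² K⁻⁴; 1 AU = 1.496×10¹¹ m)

d ≈ 0.246 AU

From T_eq⁴ = L(1−A)/(16πσd²): d = √[L(1−A)/(16πσT_eq⁴)].
d = √[1.15×10²⁶ × 0.54 / (16π × 5.67×10⁻⁸ × (356)⁴)] = 3.68×10¹⁰ m = 0.246 AU.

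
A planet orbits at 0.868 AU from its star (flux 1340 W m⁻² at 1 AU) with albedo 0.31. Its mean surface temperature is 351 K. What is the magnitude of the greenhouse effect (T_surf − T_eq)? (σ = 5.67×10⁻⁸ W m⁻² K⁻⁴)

ΔT ≈ 79.8 K

S = 1340/0.868² = 1779 W m⁻².
T_eq = [S(1−A)/(4σ)]^(1/4) = [1779×0.69/(4×5.67×10⁻⁸)]^(1/4) = 271.2 K.
ΔT = T_surf − T_eq = 351 − 271.2.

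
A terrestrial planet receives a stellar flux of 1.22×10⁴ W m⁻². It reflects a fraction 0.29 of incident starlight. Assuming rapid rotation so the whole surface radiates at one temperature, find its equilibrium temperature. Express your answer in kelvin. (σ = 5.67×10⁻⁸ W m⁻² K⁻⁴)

T_eq ≈ 442 K

Energy balance: absorbed = emitted ⇒ πR²·S(1−A) = 4πR²·σT_eq⁴, so T_eq⁴ = S(1−A)/(4σ).
T_eq = [1.22×10⁴ × 0.71 / (4 × 5.67×10⁻⁸)]^(1/4) = (3.82×10¹⁰)^(1/4) = 442 K.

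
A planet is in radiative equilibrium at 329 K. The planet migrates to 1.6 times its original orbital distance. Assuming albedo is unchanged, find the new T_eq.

T_eq ≈ 260 K

T_eq ∝ L^(1/4) · d^(−1/2).
T′ = 329 / 1.6^(1/2) = 260 K.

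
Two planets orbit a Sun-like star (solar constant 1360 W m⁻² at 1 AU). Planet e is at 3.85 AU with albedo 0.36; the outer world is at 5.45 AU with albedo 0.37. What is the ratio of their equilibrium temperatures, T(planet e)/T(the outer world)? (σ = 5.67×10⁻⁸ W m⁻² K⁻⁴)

T₁/T₂ ≈ 1.194

T_eq = [S₀(1−A)/(4σd²)]^(1/4), so T ∝ (1−A)^(1/4) / √d.
T₁ = [1360×0.64/(4×5.67×10⁻⁸×3.85²)]^(1/4) = 126.85 K.
T₂ = [1360×0.63/(4×5.67×10⁻⁸×5.45²)]^(1/4) = 106.20 K.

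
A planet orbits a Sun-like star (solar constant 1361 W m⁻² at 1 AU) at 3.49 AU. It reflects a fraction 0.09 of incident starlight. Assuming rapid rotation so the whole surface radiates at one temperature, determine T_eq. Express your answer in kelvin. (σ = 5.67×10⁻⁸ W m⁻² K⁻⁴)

Flux at 3.49 AU: S = 1361/3.49² = 112 W m⁻².
Energy balance: absorbed = emitted ⇒ πR²·S(1−A) = 4πR²·σT_eq⁴, so T_eq⁴ = S(1−A)/(4σ).
T_eq = [112 × 0.91 / (4 × 5.67×10⁻⁸)]^(1/4) = (4.48×10⁸)^(1/4) = 146 K.

T_eq ≈ 146 K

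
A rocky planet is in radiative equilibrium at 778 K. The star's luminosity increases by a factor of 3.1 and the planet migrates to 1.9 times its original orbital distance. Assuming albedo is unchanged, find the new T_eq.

T_eq ≈ 749 K

T_eq ∝ L^(1/4) · d^(−1/2).
T′ = 778 × 3.1^(1/4) / 1.9^(1/2) = 749 K.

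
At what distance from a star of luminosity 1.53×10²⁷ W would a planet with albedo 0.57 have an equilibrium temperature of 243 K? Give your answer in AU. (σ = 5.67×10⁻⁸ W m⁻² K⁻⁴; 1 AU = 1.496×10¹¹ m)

From T_eq⁴ = L(1−A)/(16πσd²): d = √[L(1−A)/(16πσT_eq⁴)].
d = √[1.53×10²⁷ × 0.43 / (16π × 5.67×10⁻⁸ × (243)⁴)] = 2.57×10¹¹ m = 1.72 AU.

d ≈ 1.72 AU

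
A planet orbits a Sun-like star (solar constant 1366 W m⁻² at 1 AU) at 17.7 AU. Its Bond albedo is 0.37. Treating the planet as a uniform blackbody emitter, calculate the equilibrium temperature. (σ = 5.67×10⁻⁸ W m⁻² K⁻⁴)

T_eq ≈ 59.0 K

Flux at 17.7 AU: S = 1366/17.7² = 4.36 W m⁻².
Energy balance: absorbed = emitted ⇒ πR²·S(1−A) = 4πR²·σT_eq⁴, so T_eq⁴ = S(1−A)/(4σ).
T_eq = [4.36 × 0.63 / (4 × 5.67×10⁻⁸)]^(1/4) = (1.21×10⁷)^(1/4) = 59.0 K.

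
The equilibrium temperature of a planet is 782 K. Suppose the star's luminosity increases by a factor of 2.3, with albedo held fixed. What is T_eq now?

T_eq ∝ L^(1/4) · d^(−1/2).
T′ = 782 × 2.3^(1/4) = 963 K.

T_eq ≈ 963 K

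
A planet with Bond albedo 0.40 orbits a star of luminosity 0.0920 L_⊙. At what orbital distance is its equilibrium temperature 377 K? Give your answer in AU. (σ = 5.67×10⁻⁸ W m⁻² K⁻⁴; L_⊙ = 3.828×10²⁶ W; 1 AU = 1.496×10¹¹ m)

L = 0.0920 × 3.828×10²⁶ = 3.52×10²⁵ W.
From T_eq⁴ = L(1−A)/(16πσd²): d = √[L(1−A)/(16πσT_eq⁴)].
d = √[3.52×10²⁵ × 0.60 / (16π × 5.67×10⁻⁸ × (377)⁴)] = 1.92×10¹⁰ m = 0.128 AU.

d ≈ 0.128 AU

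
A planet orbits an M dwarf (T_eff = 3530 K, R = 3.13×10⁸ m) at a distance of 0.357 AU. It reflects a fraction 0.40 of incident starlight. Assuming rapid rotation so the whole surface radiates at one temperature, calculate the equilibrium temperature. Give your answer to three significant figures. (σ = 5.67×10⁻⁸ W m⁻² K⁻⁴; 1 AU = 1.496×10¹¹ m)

d = 0.357 AU = 5.34×10¹⁰ m.
L = 4πR_⋆²σT_⋆⁴ = 4π(3.13×10⁸)² × 5.67×10⁻⁸ × (3530)⁴ = 1.08×10²⁵ W.
S = L/(4πd²) = 302 W m⁻².
Energy balance: absorbed = emitted ⇒ πR²·S(1−A) = 4πR²·σT_eq⁴, so T_eq⁴ = S(1−A)/(4σ).
T_eq = [302 × 0.60 / (4 × 5.67×10⁻⁸)]^(1/4) = (8.00×10⁸)^(1/4) = 168 K.

T_eq ≈ 168 K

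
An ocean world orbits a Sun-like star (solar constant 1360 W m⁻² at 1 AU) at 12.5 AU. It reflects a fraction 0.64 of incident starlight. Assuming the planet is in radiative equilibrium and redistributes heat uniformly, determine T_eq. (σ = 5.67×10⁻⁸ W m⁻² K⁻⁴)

Flux at 12.5 AU: S = 1360/12.5² = 8.70 W m⁻².
Energy balance: absorbed = emitted ⇒ πR²·S(1−A) = 4πR²·σT_eq⁴, so T_eq⁴ = S(1−A)/(4σ).
T_eq = [8.70 × 0.36 / (4 × 5.67×10⁻⁸)]^(1/4) = (1.38×10⁷)^(1/4) = 61.0 K.

T_eq ≈ 61.0 K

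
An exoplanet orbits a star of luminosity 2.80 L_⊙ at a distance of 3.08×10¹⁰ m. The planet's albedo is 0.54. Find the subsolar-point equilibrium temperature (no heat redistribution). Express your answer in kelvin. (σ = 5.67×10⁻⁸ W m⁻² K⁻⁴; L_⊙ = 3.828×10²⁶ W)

T_ss ≈ 924 K

L = 2.80 × 3.828×10²⁶ = 1.07×10²⁷ W.
Flux: S = L/(4πd²) = 1.07×10²⁷/(4π×(3.08×10¹⁰)²) = 8.99×10⁴ W m⁻².
At the subsolar point the surface absorbs S(1−A) and emits σT⁴ per unit area — no factor of 4, since only the local patch is in balance.
T = [8.99×10⁴ × 0.46 / 5.67×10⁻⁸]^(1/4) = (7.29×10¹¹)^(1/4) = 924 K.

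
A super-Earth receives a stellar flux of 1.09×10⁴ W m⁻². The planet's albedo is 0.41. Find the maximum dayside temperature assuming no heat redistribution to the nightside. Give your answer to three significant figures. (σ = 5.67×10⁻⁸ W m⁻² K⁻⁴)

T_ss ≈ 580 K

With no redistribution each surface element balances locally: S(1−A) = σT⁴.
T = [1.09×10⁴ × 0.59 / 5.67×10⁻⁸]^(1/4) = (1.13×10¹¹)^(1/4) = 580 K.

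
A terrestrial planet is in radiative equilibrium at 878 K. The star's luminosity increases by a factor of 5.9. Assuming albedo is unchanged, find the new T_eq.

T_eq ∝ L^(1/4) · d^(−1/2).
T′ = 878 × 5.9^(1/4) = 1370 K.

T_eq ≈ 1370 K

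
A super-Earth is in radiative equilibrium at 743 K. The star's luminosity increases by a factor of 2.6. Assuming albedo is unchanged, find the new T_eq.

T_eq ≈ 943 K

T_eq ∝ L^(1/4) · d^(−1/2).
T′ = 743 × 2.6^(1/4) = 943 K.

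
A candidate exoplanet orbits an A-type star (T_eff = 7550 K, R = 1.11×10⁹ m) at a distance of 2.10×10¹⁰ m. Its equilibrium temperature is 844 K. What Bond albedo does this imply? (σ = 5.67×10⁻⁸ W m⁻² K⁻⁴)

A ≈ 0.78

L = 4πR_⋆²σT_⋆⁴ = 4π(1.11×10⁹)² × 5.67×10⁻⁸ × (7550)⁴ = 2.85×10²⁷ W.
S = L/(4πd²) = 5.15×10⁵ W m⁻².
From T_eq⁴ = S(1−A)/(4σ): 1−A = 4σT_eq⁴/S.
1−A = 4 × 5.67×10⁻⁸ × (844)⁴ / 5.15×10⁵ = 0.224.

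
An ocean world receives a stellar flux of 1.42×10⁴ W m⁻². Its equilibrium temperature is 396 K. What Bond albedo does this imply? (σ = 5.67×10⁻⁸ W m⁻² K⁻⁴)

From T_eq⁴ = S(1−A)/(4σ): 1−A = 4σT_eq⁴/S.
1−A = 4 × 5.67×10⁻⁸ × (396)⁴ / 1.42×10⁴ = 0.393.

A ≈ 0.61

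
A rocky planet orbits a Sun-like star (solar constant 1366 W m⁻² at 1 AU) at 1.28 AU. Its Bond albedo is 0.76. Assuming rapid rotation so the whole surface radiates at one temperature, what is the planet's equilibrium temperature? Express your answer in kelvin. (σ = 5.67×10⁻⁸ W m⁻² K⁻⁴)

T_eq ≈ 172 K

Flux at 1.28 AU: S = 1366/1.28² = 834 W m⁻².
Energy balance: absorbed = emitted ⇒ πR²·S(1−A) = 4πR²·σT_eq⁴, so T_eq⁴ = S(1−A)/(4σ).
T_eq = [834 × 0.24 / (4 × 5.67×10⁻⁸)]^(1/4) = (8.82×10⁸)^(1/4) = 172 K.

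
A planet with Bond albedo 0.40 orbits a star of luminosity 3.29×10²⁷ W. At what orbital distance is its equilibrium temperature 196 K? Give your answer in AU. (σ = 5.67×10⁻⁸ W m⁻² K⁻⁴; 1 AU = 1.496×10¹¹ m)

From T_eq⁴ = L(1−A)/(16πσd²): d = √[L(1−A)/(16πσT_eq⁴)].
d = √[3.29×10²⁷ × 0.60 / (16π × 5.67×10⁻⁸ × (196)⁴)] = 6.85×10¹¹ m = 4.58 AU.

d ≈ 4.58 AU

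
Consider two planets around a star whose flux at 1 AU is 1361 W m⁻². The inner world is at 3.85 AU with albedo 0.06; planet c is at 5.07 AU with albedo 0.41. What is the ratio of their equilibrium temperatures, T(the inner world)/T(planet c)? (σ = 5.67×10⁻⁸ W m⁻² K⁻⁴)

T₁/T₂ ≈ 1.289

T_eq = [S₀(1−A)/(4σd²)]^(1/4), so T ∝ (1−A)^(1/4) / √d.
T₁ = [1361×0.94/(4×5.67×10⁻⁸×3.85²)]^(1/4) = 139.67 K.
T₂ = [1361×0.59/(4×5.67×10⁻⁸×5.07²)]^(1/4) = 108.33 K.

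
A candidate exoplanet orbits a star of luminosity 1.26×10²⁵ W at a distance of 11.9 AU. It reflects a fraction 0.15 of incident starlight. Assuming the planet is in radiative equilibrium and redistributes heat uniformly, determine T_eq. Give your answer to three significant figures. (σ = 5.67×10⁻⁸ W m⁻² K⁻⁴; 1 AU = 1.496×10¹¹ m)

T_eq ≈ 33.0 K

d = 11.9 AU = 1.78×10¹² m.
Flux: S = L/(4πd²) = 1.26×10²⁵/(4π×(1.78×10¹²)²) = 0.316 W m⁻².
Energy balance: absorbed = emitted ⇒ πR²·S(1−A) = 4πR²·σT_eq⁴, so T_eq⁴ = S(1−A)/(4σ).
T_eq = [0.316 × 0.85 / (4 × 5.67×10⁻⁸)]^(1/4) = (1.19×10⁶)^(1/4) = 33.0 K.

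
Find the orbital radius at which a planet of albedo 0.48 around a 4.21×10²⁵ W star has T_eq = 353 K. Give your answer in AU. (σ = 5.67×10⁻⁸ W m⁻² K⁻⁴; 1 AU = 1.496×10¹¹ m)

d ≈ 0.149 AU

From T_eq⁴ = L(1−A)/(16πσd²): d = √[L(1−A)/(16πσT_eq⁴)].
d = √[4.21×10²⁵ × 0.52 / (16π × 5.67×10⁻⁸ × (353)⁴)] = 2.22×10¹⁰ m = 0.149 AU.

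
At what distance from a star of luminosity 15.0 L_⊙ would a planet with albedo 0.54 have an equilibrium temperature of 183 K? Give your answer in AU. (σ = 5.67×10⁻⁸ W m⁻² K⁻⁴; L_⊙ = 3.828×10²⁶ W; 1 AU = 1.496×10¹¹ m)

d ≈ 6.08 AU

L = 15.0 × 3.828×10²⁶ = 5.74×10²⁷ W.
From T_eq⁴ = L(1−A)/(16πσd²): d = √[L(1−A)/(16πσT_eq⁴)].
d = √[5.74×10²⁷ × 0.46 / (16π × 5.67×10⁻⁸ × (183)⁴)] = 9.09×10¹¹ m = 6.08 AU.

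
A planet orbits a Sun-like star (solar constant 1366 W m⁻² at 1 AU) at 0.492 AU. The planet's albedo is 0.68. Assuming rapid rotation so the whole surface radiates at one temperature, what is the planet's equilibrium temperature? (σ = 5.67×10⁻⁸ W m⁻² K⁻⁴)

Flux at 0.492 AU: S = 1366/0.492² = 5640 W m⁻².
Energy balance: absorbed = emitted ⇒ πR²·S(1−A) = 4πR²·σT_eq⁴, so T_eq⁴ = S(1−A)/(4σ).
T_eq = [5640 × 0.32 / (4 × 5.67×10⁻⁸)]^(1/4) = (7.96×10⁹)^(1/4) = 299 K.

T_eq ≈ 299 K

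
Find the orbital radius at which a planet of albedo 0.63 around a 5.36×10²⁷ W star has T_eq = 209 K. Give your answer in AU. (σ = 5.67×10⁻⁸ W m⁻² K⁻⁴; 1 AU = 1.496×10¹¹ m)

From T_eq⁴ = L(1−A)/(16πσd²): d = √[L(1−A)/(16πσT_eq⁴)].
d = √[5.36×10²⁷ × 0.37 / (16π × 5.67×10⁻⁸ × (209)⁴)] = 6.04×10¹¹ m = 4.04 AU.

d ≈ 4.04 AU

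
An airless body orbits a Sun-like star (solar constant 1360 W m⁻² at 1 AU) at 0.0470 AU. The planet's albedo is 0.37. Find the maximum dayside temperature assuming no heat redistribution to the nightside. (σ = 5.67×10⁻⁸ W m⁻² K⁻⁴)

Flux at 0.0470 AU: S = 1360/0.0470² = 6.16×10⁵ W m⁻².
With no redistribution each surface element balances locally: S(1−A) = σT⁴.
T = [6.16×10⁵ × 0.63 / 5.67×10⁻⁸]^(1/4) = (6.84×10¹²)^(1/4) = 1620 K.

T_ss ≈ 1620 K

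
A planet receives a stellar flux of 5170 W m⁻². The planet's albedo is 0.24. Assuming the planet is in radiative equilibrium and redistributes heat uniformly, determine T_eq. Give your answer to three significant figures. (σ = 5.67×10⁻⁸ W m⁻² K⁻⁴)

T_eq ≈ 363 K

Energy balance: absorbed = emitted ⇒ πR²·S(1−A) = 4πR²·σT_eq⁴, so T_eq⁴ = S(1−A)/(4σ).
T_eq = [5170 × 0.76 / (4 × 5.67×10⁻⁸)]^(1/4) = (1.73×10¹⁰)^(1/4) = 363 K.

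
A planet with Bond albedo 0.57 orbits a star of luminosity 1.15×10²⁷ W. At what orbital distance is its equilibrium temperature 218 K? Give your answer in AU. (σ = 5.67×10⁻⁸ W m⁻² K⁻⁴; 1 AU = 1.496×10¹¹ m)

d ≈ 1.85 AU

From T_eq⁴ = L(1−A)/(16πσd²): d = √[L(1−A)/(16πσT_eq⁴)].
d = √[1.15×10²⁷ × 0.43 / (16π × 5.67×10⁻⁸ × (218)⁴)] = 2.77×10¹¹ m = 1.85 AU.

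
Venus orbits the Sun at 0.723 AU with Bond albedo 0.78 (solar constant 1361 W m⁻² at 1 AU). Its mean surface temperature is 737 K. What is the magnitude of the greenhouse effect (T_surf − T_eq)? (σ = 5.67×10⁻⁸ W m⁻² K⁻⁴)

S = 1361/0.723² = 2604 W m⁻².
T_eq = [S(1−A)/(4σ)]^(1/4) = [2604×0.22/(4×5.67×10⁻⁸)]^(1/4) = 224.2 K.
ΔT = T_surf − T_eq = 737 − 224.2.

ΔT ≈ 512.8 K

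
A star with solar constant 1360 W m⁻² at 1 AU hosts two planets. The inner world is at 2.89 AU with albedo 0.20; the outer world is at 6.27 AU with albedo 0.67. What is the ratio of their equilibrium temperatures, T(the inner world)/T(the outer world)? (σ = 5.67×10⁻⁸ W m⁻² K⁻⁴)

T₁/T₂ ≈ 1.838

T_eq = [S₀(1−A)/(4σd²)]^(1/4), so T ∝ (1−A)^(1/4) / √d.
T₁ = [1360×0.80/(4×5.67×10⁻⁸×2.89²)]^(1/4) = 154.81 K.
T₂ = [1360×0.33/(4×5.67×10⁻⁸×6.27²)]^(1/4) = 84.23 K.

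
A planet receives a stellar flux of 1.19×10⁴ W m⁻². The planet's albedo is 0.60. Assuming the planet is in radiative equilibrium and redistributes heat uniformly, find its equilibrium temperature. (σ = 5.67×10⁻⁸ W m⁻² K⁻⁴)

T_eq ≈ 381 K

Energy balance: absorbed = emitted ⇒ πR²·S(1−A) = 4πR²·σT_eq⁴, so T_eq⁴ = S(1−A)/(4σ).
T_eq = [1.19×10⁴ × 0.40 / (4 × 5.67×10⁻⁸)]^(1/4) = (2.10×10¹⁰)^(1/4) = 381 K.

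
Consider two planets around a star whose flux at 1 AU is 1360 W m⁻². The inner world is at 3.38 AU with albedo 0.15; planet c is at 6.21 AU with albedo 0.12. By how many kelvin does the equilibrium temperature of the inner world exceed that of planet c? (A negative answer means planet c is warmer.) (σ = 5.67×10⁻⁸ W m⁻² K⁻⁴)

T_eq = [S₀(1−A)/(4σd²)]^(1/4), so T ∝ (1−A)^(1/4) / √d.
T₁ = [1360×0.85/(4×5.67×10⁻⁸×3.38²)]^(1/4) = 145.34 K.
T₂ = [1360×0.88/(4×5.67×10⁻⁸×6.21²)]^(1/4) = 108.16 K.

ΔT ≈ 37.2 K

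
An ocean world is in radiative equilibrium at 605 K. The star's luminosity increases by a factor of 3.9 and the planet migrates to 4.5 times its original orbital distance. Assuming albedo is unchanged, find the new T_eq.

T_eq ≈ 401 K

T_eq ∝ L^(1/4) · d^(−1/2).
T′ = 605 × 3.9^(1/4) / 4.5^(1/2) = 401 K.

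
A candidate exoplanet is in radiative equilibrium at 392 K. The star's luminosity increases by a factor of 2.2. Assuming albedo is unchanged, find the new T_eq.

T_eq ∝ L^(1/4) · d^(−1/2).
T′ = 392 × 2.2^(1/4) = 477 K.

T_eq ≈ 477 K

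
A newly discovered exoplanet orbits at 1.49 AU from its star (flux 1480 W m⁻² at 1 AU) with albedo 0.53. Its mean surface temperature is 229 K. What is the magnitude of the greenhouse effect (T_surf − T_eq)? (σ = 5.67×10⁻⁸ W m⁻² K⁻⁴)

S = 1480/1.49² = 666.6 W m⁻².
T_eq = [S(1−A)/(4σ)]^(1/4) = [666.6×0.47/(4×5.67×10⁻⁸)]^(1/4) = 192.8 K.
ΔT = T_surf − T_eq = 229 − 192.8.

ΔT ≈ 36.2 K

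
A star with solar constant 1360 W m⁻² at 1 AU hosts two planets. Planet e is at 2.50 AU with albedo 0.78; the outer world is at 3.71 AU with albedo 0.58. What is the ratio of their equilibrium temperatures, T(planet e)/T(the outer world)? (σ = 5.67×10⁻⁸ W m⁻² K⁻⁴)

T₁/T₂ ≈ 1.036

T_eq = [S₀(1−A)/(4σd²)]^(1/4), so T ∝ (1−A)^(1/4) / √d.
T₁ = [1360×0.22/(4×5.67×10⁻⁸×2.50²)]^(1/4) = 120.53 K.
T₂ = [1360×0.42/(4×5.67×10⁻⁸×3.71²)]^(1/4) = 116.31 K.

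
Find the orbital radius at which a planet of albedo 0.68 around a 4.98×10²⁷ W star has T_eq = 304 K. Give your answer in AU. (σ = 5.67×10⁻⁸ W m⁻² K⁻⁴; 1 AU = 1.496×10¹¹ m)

From T_eq⁴ = L(1−A)/(16πσd²): d = √[L(1−A)/(16πσT_eq⁴)].
d = √[4.98×10²⁷ × 0.32 / (16π × 5.67×10⁻⁸ × (304)⁴)] = 2.56×10¹¹ m = 1.71 AU.

d ≈ 1.71 AU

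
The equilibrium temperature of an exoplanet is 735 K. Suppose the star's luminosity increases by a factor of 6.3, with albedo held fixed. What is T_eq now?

T_eq ∝ L^(1/4) · d^(−1/2).
T′ = 735 × 6.3^(1/4) = 1160 K.

T_eq ≈ 1160 K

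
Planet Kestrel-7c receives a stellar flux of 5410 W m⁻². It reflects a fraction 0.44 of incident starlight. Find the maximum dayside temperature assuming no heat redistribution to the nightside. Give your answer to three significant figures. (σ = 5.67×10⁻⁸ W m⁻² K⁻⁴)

T_ss ≈ 481 K

With no redistribution each surface element balances locally: S(1−A) = σT⁴.
T = [5410 × 0.56 / 5.67×10⁻⁸]^(1/4) = (5.34×10¹⁰)^(1/4) = 481 K.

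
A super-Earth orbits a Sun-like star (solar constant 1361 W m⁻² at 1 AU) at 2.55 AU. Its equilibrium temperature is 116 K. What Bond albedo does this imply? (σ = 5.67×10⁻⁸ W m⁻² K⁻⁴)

A ≈ 0.80

Flux at 2.55 AU: S = 1361/2.55² = 209 W m⁻².
From T_eq⁴ = S(1−A)/(4σ): 1−A = 4σT_eq⁴/S.
1−A = 4 × 5.67×10⁻⁸ × (116)⁴ / 209 = 0.196.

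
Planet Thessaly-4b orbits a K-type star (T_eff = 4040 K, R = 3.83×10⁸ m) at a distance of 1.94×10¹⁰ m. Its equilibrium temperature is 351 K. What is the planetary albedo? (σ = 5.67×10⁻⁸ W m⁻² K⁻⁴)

L = 4πR_⋆²σT_⋆⁴ = 4π(3.83×10⁸)² × 5.67×10⁻⁸ × (4040)⁴ = 2.78×10²⁵ W.
S = L/(4πd²) = 5890 W m⁻².
From T_eq⁴ = S(1−A)/(4σ): 1−A = 4σT_eq⁴/S.
1−A = 4 × 5.67×10⁻⁸ × (351)⁴ / 5890 = 0.585.

A ≈ 0.42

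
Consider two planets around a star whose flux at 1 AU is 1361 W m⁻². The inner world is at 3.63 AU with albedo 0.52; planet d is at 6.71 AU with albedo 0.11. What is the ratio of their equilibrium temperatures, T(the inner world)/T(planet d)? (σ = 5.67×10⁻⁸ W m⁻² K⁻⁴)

T₁/T₂ ≈ 1.165

T_eq = [S₀(1−A)/(4σd²)]^(1/4), so T ∝ (1−A)^(1/4) / √d.
T₁ = [1361×0.48/(4×5.67×10⁻⁸×3.63²)]^(1/4) = 121.59 K.
T₂ = [1361×0.89/(4×5.67×10⁻⁸×6.71²)]^(1/4) = 104.36 K.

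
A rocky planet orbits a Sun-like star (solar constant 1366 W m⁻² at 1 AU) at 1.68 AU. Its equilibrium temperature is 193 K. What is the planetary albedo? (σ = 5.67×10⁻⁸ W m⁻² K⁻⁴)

Flux at 1.68 AU: S = 1366/1.68² = 484 W m⁻².
From T_eq⁴ = S(1−A)/(4σ): 1−A = 4σT_eq⁴/S.
1−A = 4 × 5.67×10⁻⁸ × (193)⁴ / 484 = 0.650.

A ≈ 0.35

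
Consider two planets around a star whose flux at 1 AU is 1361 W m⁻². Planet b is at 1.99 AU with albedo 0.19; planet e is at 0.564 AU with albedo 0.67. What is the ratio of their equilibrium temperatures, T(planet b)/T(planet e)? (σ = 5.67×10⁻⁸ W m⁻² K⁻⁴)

T_eq = [S₀(1−A)/(4σd²)]^(1/4), so T ∝ (1−A)^(1/4) / √d.
T₁ = [1361×0.81/(4×5.67×10⁻⁸×1.99²)]^(1/4) = 187.18 K.
T₂ = [1361×0.33/(4×5.67×10⁻⁸×0.564²)]^(1/4) = 280.89 K.

T₁/T₂ ≈ 0.666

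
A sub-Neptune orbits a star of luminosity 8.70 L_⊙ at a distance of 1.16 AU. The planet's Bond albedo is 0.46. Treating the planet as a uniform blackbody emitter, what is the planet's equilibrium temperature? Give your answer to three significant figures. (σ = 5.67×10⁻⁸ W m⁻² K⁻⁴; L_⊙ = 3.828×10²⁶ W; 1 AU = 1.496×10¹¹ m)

T_eq ≈ 380 K

d = 1.16 AU = 1.74×10¹¹ m.
L = 8.70 × 3.828×10²⁶ = 3.33×10²⁷ W.
Flux: S = L/(4πd²) = 3.33×10²⁷/(4π×(1.74×10¹¹)²) = 8800 W m⁻².
Energy balance: absorbed = emitted ⇒ πR²·S(1−A) = 4πR²·σT_eq⁴, so T_eq⁴ = S(1−A)/(4σ).
T_eq = [8800 × 0.54 / (4 × 5.67×10⁻⁸)]^(1/4) = (2.10×10¹⁰)^(1/4) = 380 K.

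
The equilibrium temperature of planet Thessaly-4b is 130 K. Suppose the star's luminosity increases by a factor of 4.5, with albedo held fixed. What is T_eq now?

T_eq ∝ L^(1/4) · d^(−1/2).
T′ = 130 × 4.5^(1/4) = 189 K.

T_eq ≈ 189 K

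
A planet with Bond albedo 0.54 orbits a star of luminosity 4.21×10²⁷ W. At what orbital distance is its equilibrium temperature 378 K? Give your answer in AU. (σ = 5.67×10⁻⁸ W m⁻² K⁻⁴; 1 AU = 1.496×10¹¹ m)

d ≈ 1.22 AU

From T_eq⁴ = L(1−A)/(16πσd²): d = √[L(1−A)/(16πσT_eq⁴)].
d = √[4.21×10²⁷ × 0.46 / (16π × 5.67×10⁻⁸ × (378)⁴)] = 1.82×10¹¹ m = 1.22 AU.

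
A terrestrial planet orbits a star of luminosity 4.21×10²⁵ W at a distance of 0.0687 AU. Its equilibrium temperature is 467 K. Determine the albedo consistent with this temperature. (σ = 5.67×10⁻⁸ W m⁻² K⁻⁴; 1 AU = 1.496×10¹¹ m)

d = 0.0687 AU = 1.03×10¹⁰ m.
Flux: S = L/(4πd²) = 4.21×10²⁵/(4π×(1.03×10¹⁰)²) = 3.17×10⁴ W m⁻².
From T_eq⁴ = S(1−A)/(4σ): 1−A = 4σT_eq⁴/S.
1−A = 4 × 5.67×10⁻⁸ × (467)⁴ / 3.17×10⁴ = 0.340.

A ≈ 0.66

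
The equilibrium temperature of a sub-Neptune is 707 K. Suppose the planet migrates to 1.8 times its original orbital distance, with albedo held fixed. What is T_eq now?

T_eq ∝ L^(1/4) · d^(−1/2).
T′ = 707 / 1.8^(1/2) = 527 K.

T_eq ≈ 527 K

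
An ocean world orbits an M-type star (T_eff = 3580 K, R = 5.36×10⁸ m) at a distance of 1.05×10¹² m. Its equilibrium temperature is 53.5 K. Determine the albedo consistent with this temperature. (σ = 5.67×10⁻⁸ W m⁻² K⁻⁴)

L = 4πR_⋆²σT_⋆⁴ = 4π(5.36×10⁸)² × 5.67×10⁻⁸ × (3580)⁴ = 3.36×10²⁵ W.
S = L/(4πd²) = 2.43 W m⁻².
From T_eq⁴ = S(1−A)/(4σ): 1−A = 4σT_eq⁴/S.
1−A = 4 × 5.67×10⁻⁸ × (53.5)⁴ / 2.43 = 0.766.

A ≈ 0.23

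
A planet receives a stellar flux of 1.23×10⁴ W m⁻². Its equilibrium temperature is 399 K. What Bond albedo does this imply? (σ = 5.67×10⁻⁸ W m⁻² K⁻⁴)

From T_eq⁴ = S(1−A)/(4σ): 1−A = 4σT_eq⁴/S.
1−A = 4 × 5.67×10⁻⁸ × (399)⁴ / 1.23×10⁴ = 0.467.

A ≈ 0.53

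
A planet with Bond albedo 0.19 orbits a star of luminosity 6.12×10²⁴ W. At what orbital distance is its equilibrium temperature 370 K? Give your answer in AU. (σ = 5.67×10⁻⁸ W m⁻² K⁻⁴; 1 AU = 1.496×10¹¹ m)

d ≈ 0.0644 AU

From T_eq⁴ = L(1−A)/(16πσd²): d = √[L(1−A)/(16πσT_eq⁴)].
d = √[6.12×10²⁴ × 0.81 / (16π × 5.67×10⁻⁸ × (370)⁴)] = 9.63×10⁹ m = 0.0644 AU.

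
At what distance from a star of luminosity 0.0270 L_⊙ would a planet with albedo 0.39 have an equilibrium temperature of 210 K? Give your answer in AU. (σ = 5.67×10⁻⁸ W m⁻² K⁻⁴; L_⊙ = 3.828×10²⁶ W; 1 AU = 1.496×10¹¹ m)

L = 0.0270 × 3.828×10²⁶ = 1.03×10²⁵ W.
From T_eq⁴ = L(1−A)/(16πσd²): d = √[L(1−A)/(16πσT_eq⁴)].
d = √[1.03×10²⁵ × 0.61 / (16π × 5.67×10⁻⁸ × (210)⁴)] = 3.37×10¹⁰ m = 0.225 AU.

d ≈ 0.225 AU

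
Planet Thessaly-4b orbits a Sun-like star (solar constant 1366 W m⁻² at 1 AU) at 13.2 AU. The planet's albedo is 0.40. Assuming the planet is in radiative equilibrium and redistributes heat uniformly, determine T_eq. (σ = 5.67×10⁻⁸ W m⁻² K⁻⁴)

Flux at 13.2 AU: S = 1366/13.2² = 7.84 W m⁻².
Energy balance: absorbed = emitted ⇒ πR²·S(1−A) = 4πR²·σT_eq⁴, so T_eq⁴ = S(1−A)/(4σ).
T_eq = [7.84 × 0.60 / (4 × 5.67×10⁻⁸)]^(1/4) = (2.07×10⁷)^(1/4) = 67.5 K.

T_eq ≈ 67.5 K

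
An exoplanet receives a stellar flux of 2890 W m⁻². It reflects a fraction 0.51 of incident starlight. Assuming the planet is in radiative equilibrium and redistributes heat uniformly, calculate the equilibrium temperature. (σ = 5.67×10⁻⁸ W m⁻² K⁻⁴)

Energy balance: absorbed = emitted ⇒ πR²·S(1−A) = 4πR²·σT_eq⁴, so T_eq⁴ = S(1−A)/(4σ).
T_eq = [2890 × 0.49 / (4 × 5.67×10⁻⁸)]^(1/4) = (6.24×10⁹)^(1/4) = 281 K.

T_eq ≈ 281 K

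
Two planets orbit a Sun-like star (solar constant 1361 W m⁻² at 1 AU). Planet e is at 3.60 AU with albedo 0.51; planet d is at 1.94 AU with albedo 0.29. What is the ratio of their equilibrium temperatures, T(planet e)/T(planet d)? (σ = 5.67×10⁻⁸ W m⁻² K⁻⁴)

T_eq = [S₀(1−A)/(4σd²)]^(1/4), so T ∝ (1−A)^(1/4) / √d.
T₁ = [1361×0.49/(4×5.67×10⁻⁸×3.60²)]^(1/4) = 122.73 K.
T₂ = [1361×0.71/(4×5.67×10⁻⁸×1.94²)]^(1/4) = 183.43 K.

T₁/T₂ ≈ 0.669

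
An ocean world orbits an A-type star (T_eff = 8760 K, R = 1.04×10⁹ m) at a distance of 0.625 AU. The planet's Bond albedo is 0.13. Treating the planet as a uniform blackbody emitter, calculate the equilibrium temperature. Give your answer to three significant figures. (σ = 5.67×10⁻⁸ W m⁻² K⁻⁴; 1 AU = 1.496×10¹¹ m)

d = 0.625 AU = 9.35×10¹⁰ m.
L = 4πR_⋆²σT_⋆⁴ = 4π(1.04×10⁹)² × 5.67×10⁻⁸ × (8760)⁴ = 4.54×10²⁷ W.
S = L/(4πd²) = 4.13×10⁴ W m⁻².
Energy balance: absorbed = emitted ⇒ πR²·S(1−A) = 4πR²·σT_eq⁴, so T_eq⁴ = S(1−A)/(4σ).
T_eq = [4.13×10⁴ × 0.87 / (4 × 5.67×10⁻⁸)]^(1/4) = (1.58×10¹¹)^(1/4) = 631 K.

T_eq ≈ 631 K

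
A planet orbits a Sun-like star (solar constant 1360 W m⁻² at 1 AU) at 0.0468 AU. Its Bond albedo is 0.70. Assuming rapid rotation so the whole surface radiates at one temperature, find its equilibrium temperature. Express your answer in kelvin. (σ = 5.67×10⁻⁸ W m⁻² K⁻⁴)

T_eq ≈ 952 K

Flux at 0.0468 AU: S = 1360/0.0468² = 6.21×10⁵ W m⁻².
Energy balance: absorbed = emitted ⇒ πR²·S(1−A) = 4πR²·σT_eq⁴, so T_eq⁴ = S(1−A)/(4σ).
T_eq = [6.21×10⁵ × 0.30 / (4 × 5.67×10⁻⁸)]^(1/4) = (8.21×10¹¹)^(1/4) = 952 K.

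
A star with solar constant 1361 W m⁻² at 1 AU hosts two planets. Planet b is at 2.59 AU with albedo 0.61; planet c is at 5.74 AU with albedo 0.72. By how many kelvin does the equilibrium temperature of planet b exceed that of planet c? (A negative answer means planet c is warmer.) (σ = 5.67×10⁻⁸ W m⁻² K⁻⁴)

ΔT ≈ 52.2 K

T_eq = [S₀(1−A)/(4σd²)]^(1/4), so T ∝ (1−A)^(1/4) / √d.
T₁ = [1361×0.39/(4×5.67×10⁻⁸×2.59²)]^(1/4) = 136.67 K.
T₂ = [1361×0.28/(4×5.67×10⁻⁸×5.74²)]^(1/4) = 84.51 K.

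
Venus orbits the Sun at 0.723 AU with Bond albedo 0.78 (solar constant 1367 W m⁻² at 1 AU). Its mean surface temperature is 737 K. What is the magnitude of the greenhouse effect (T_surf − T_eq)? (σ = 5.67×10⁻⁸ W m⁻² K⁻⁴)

ΔT ≈ 512.6 K

S = 1367/0.723² = 2615 W m⁻².
T_eq = [S(1−A)/(4σ)]^(1/4) = [2615×0.22/(4×5.67×10⁻⁸)]^(1/4) = 224.4 K.
ΔT = T_surf − T_eq = 737 − 224.4.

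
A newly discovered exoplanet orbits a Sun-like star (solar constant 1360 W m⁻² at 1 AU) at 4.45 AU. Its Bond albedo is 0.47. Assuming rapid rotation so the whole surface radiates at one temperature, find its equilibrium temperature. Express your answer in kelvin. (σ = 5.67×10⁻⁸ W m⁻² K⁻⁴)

T_eq ≈ 113 K

Flux at 4.45 AU: S = 1360/4.45² = 68.7 W m⁻².
Energy balance: absorbed = emitted ⇒ πR²·S(1−A) = 4πR²·σT_eq⁴, so T_eq⁴ = S(1−A)/(4σ).
T_eq = [68.7 × 0.53 / (4 × 5.67×10⁻⁸)]^(1/4) = (1.60×10⁸)^(1/4) = 113 K.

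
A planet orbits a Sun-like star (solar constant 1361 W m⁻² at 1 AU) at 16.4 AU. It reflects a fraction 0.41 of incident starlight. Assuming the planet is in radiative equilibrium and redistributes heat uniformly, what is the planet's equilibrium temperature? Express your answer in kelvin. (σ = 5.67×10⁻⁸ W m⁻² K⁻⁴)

T_eq ≈ 60.2 K

Flux at 16.4 AU: S = 1361/16.4² = 5.06 W m⁻².
Energy balance: absorbed = emitted ⇒ πR²·S(1−A) = 4πR²·σT_eq⁴, so T_eq⁴ = S(1−A)/(4σ).
T_eq = [5.06 × 0.59 / (4 × 5.67×10⁻⁸)]^(1/4) = (1.32×10⁷)^(1/4) = 60.2 K.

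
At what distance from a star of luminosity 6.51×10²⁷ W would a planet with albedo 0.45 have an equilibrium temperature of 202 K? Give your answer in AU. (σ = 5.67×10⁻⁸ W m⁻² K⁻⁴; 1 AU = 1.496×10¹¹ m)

From T_eq⁴ = L(1−A)/(16πσd²): d = √[L(1−A)/(16πσT_eq⁴)].
d = √[6.51×10²⁷ × 0.55 / (16π × 5.67×10⁻⁸ × (202)⁴)] = 8.69×10¹¹ m = 5.81 AU.

d ≈ 5.81 AU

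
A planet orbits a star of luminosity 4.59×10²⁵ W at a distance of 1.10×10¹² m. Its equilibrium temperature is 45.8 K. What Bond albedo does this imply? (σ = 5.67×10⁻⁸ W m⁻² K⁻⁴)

Flux: S = L/(4πd²) = 4.59×10²⁵/(4π×(1.10×10¹²)²) = 3.02 W m⁻².
From T_eq⁴ = S(1−A)/(4σ): 1−A = 4σT_eq⁴/S.
1−A = 4 × 5.67×10⁻⁸ × (45.8)⁴ / 3.02 = 0.331.

A ≈ 0.67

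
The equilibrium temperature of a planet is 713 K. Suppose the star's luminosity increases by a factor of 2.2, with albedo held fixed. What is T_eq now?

T_eq ≈ 868 K

T_eq ∝ L^(1/4) · d^(−1/2).
T′ = 713 × 2.2^(1/4) = 868 K.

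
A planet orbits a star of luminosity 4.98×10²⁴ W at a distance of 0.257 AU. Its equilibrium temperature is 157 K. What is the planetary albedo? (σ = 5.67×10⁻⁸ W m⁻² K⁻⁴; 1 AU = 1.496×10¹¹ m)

A ≈ 0.49

d = 0.257 AU = 3.84×10¹⁰ m.
Flux: S = L/(4πd²) = 4.98×10²⁴/(4π×(3.84×10¹⁰)²) = 268 W m⁻².
From T_eq⁴ = S(1−A)/(4σ): 1−A = 4σT_eq⁴/S.
1−A = 4 × 5.67×10⁻⁸ × (157)⁴ / 268 = 0.514.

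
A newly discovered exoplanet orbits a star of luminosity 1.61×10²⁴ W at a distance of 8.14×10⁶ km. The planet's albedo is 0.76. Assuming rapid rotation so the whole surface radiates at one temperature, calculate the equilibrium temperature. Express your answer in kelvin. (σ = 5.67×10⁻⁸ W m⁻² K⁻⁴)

T_eq ≈ 213 K

d = 8.14×10⁶ km = 8.14×10⁹ m.
Flux: S = L/(4πd²) = 1.61×10²⁴/(4π×(8.14×10⁹)²) = 1930 W m⁻².
Energy balance: absorbed = emitted ⇒ πR²·S(1−A) = 4πR²·σT_eq⁴, so T_eq⁴ = S(1−A)/(4σ).
T_eq = [1930 × 0.24 / (4 × 5.67×10⁻⁸)]^(1/4) = (2.05×10⁹)^(1/4) = 213 K.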